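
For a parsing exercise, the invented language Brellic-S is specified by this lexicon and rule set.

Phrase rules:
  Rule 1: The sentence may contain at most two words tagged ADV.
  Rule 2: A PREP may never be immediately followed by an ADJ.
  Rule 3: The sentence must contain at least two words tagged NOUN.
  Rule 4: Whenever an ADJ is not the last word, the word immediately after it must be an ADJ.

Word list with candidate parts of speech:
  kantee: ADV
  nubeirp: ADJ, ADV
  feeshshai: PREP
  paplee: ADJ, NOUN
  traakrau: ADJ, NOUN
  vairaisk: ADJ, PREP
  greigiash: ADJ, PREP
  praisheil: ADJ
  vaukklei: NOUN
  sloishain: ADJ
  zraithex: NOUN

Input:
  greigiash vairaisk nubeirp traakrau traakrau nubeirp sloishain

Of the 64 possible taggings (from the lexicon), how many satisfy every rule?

Candidates per position — 1:greigiash {ADJ,PREP}; 2:vairaisk {ADJ,PREP}; 3:nubeirp {ADJ,ADV}; 4:traakrau {ADJ,NOUN}; 5:traakrau {ADJ,NOUN}; 6:nubeirp {ADJ,ADV}; 7:sloishain {ADJ}.
There are 64 candidate sequences in total.
The sequences that satisfy every rule: PREP PREP ADV NOUN NOUN ADJ ADJ; PREP PREP ADV NOUN NOUN ADV ADJ.
Count = 2.

2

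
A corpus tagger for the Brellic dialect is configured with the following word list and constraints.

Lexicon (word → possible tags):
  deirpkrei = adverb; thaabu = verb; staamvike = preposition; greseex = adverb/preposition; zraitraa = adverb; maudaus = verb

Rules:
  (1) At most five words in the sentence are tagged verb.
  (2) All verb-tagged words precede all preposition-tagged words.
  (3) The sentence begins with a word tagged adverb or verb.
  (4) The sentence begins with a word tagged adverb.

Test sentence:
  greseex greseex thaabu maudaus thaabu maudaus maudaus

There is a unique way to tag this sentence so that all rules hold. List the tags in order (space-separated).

Candidates per position — 1:greseex {adverb,preposition}; 2:greseex {adverb,preposition}; 3:thaabu {verb}; 4:maudaus {verb}; 5:thaabu {verb}; 6:maudaus {verb}; 7:maudaus {verb}.
At position 1, choosing preposition makes rule 2 impossible to satisfy; hence adverb.
At position 2, choosing preposition makes rule 2 impossible to satisfy; hence adverb.
So the tagging must be: adverb adverb verb verb verb verb verb.
Verifying each rule — rule 1 ok; rule 2 ok; rule 3 ok; rule 4 ok.

adverb adverb verb verb verb verb verb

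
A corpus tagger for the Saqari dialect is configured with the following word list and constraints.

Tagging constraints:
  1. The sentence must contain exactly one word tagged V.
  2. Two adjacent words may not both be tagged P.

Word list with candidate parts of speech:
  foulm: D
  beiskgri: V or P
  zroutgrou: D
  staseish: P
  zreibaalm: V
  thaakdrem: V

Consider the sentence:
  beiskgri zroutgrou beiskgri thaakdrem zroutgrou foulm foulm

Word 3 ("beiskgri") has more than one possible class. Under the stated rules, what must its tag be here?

Candidates per position — 1:beiskgri {V,P}; 2:zroutgrou {D}; 3:beiskgri {V,P}; 4:thaakdrem {V}; 5:zroutgrou {D}; 6:foulm {D}; 7:foulm {D}.
Position 1: tagging it V would leave rule 1 unsatisfiable, so it must be P.
Position 3: tagging it V would leave rule 1 unsatisfiable, so it must be P.
The only consistent sequence is: P D P V D D D.
Verifying each rule — rule 1 ✓; rule 2 ✓.

P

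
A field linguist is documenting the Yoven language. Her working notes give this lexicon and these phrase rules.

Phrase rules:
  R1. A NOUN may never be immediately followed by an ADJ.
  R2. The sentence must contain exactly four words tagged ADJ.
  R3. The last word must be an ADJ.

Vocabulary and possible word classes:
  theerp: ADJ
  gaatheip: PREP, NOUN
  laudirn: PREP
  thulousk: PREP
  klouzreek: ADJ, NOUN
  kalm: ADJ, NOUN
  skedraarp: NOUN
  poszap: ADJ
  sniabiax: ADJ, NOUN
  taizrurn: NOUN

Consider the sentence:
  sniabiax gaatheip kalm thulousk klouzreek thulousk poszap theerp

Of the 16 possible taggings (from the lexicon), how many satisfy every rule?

4

Candidates per position — 1:sniabiax {ADJ,NOUN}; 2:gaatheip {PREP,NOUN}; 3:kalm {ADJ,NOUN}; 4:thulousk {PREP}; 5:klouzreek {ADJ,NOUN}; 6:thulousk {PREP}; 7:poszap {ADJ}; 8:theerp {ADJ}.
There are 16 candidate sequences in total.
The sequences that satisfy every rule: ADJ PREP ADJ PREP NOUN PREP ADJ ADJ; ADJ PREP NOUN PREP ADJ PREP ADJ ADJ; ADJ NOUN NOUN PREP ADJ PREP ADJ ADJ; NOUN PREP ADJ PREP ADJ PREP ADJ ADJ.
Count = 4.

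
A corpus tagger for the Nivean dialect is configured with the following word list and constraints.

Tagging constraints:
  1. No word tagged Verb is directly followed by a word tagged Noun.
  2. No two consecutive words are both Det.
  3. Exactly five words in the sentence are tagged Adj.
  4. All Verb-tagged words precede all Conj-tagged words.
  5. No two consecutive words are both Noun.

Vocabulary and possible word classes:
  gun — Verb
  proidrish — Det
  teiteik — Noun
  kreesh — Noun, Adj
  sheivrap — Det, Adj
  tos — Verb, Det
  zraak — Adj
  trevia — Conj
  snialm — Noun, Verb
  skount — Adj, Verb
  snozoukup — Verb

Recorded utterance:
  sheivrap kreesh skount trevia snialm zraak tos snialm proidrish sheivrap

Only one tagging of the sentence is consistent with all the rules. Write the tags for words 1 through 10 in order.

Adj Adj Adj Conj Noun Adj Det Noun Det Adj

Candidates per position — 1:sheivrap {Det,Adj}; 2:kreesh {Noun,Adj}; 3:skount {Adj,Verb}; 4:trevia {Conj}; 5:snialm {Noun,Verb}; 6:zraak {Adj}; 7:tos {Verb,Det}; 8:snialm {Noun,Verb}; 9:proidrish {Det}; 10:sheivrap {Det,Adj}.
Position 1: tagging it Det would leave rule 3 unsatisfiable, so it must be Adj.
Position 2: tagging it Noun would leave rule 3 unsatisfiable, so it must be Adj.
Position 3: tagging it Verb would leave rule 3 unsatisfiable, so it must be Adj.
Position 5: tagging it Verb would leave rule 4 unsatisfiable, so it must be Noun.
Position 7: tagging it Verb would leave rule 4 unsatisfiable, so it must be Det.
Position 8: tagging it Verb would leave rule 4 unsatisfiable, so it must be Noun.
Position 10: tagging it Det would leave rule 2 unsatisfiable, so it must be Adj.
So the tagging must be: Adj Adj Adj Conj Noun Adj Det Noun Det Adj.
Check: rule 1 holds; rule 2 holds; rule 3 holds; rule 4 holds; rule 5 holds.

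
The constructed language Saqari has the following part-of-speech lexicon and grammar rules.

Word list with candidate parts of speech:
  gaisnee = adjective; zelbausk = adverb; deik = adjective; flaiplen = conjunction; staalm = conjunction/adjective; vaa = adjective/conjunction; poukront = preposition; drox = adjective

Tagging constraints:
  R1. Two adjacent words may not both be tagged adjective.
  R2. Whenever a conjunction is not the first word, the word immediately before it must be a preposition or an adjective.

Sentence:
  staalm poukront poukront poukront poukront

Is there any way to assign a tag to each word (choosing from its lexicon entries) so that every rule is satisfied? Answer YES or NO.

Candidates per position — 1:staalm {conjunction,adjective}; 2:poukront {preposition}; 3:poukront {preposition}; 4:poukront {preposition}; 5:poukront {preposition}.
One satisfying assignment: conjunction preposition preposition preposition preposition.
Verifying each rule — rule 1 ✓; rule 2 ✓.

YES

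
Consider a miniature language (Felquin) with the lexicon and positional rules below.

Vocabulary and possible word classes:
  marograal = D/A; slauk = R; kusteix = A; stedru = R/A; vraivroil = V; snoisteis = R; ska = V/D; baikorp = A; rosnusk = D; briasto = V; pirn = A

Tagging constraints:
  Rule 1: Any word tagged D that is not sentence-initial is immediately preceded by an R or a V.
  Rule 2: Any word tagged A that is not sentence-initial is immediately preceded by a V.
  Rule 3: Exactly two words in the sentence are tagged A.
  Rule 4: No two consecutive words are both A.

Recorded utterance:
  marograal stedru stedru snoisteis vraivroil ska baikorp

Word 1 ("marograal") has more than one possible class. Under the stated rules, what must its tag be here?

Candidates per position — 1:marograal {D,A}; 2:stedru {R,A}; 3:stedru {R,A}; 4:snoisteis {R}; 5:vraivroil {V}; 6:ska {V,D}; 7:baikorp {A}.
Word 2 cannot be A — rule 2 would then fail for every completion. It is R.
Word 3 cannot be A — rule 2 would then fail for every completion. It is R.
Word 6 cannot be D — rule 2 would then fail for every completion. It is V.
Word 1 cannot be D — rule 3 would then fail for every completion. It is A.
The only consistent sequence is: A R R R V V A.
Verifying each rule — rule 1 satisfied; rule 2 satisfied; rule 3 satisfied; rule 4 satisfied.

A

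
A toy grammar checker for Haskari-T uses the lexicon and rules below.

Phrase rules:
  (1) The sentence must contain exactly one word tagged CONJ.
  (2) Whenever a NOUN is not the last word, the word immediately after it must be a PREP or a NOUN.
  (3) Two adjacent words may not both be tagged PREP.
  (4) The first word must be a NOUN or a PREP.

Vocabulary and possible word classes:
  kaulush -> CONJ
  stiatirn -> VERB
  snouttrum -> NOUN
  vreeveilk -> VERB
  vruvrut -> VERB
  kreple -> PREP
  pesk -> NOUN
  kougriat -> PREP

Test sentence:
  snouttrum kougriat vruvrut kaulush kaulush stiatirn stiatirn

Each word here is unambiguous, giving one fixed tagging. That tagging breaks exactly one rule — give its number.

Fixed tagging: NOUN PREP VERB CONJ CONJ VERB VERB.
Checking each rule: R1 fails, R2 ok, R3 ok, R4 ok.
Only rule 1 fails.

1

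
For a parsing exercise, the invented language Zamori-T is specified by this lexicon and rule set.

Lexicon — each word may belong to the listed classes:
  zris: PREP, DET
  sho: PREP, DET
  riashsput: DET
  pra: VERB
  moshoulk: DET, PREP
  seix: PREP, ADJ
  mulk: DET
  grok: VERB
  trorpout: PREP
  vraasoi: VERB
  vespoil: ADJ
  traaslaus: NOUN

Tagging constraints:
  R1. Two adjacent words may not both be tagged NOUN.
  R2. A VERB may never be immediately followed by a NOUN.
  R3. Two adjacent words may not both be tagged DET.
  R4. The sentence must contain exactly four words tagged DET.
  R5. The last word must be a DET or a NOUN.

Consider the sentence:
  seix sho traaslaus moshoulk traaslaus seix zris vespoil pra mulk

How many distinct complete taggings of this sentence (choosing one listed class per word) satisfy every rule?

Candidates per position — 1:seix {PREP,ADJ}; 2:sho {PREP,DET}; 3:traaslaus {NOUN}; 4:moshoulk {DET,PREP}; 5:traaslaus {NOUN}; 6:seix {PREP,ADJ}; 7:zris {PREP,DET}; 8:vespoil {ADJ}; 9:pra {VERB}; 10:mulk {DET}.
There are 32 candidate sequences in total.
The sequences that satisfy every rule: PREP DET NOUN DET NOUN PREP DET ADJ VERB DET; PREP DET NOUN DET NOUN ADJ DET ADJ VERB DET; ADJ DET NOUN DET NOUN PREP DET ADJ VERB DET; ADJ DET NOUN DET NOUN ADJ DET ADJ VERB DET.
Count = 4.

4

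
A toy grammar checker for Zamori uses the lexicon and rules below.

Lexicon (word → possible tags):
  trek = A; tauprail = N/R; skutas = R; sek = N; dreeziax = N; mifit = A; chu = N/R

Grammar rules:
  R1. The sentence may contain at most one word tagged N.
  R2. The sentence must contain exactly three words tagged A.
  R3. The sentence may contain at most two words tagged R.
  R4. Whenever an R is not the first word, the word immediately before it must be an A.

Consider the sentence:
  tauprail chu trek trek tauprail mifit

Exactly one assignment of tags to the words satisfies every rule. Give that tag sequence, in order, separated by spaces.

Candidates per position — 1:tauprail {N,R}; 2:chu {N,R}; 3:trek {A}; 4:trek {A}; 5:tauprail {N,R}; 6:mifit {A}.
If word 2 were R, no tagging could satisfy rule 4; so word 2 is N.
If word 5 were N, no tagging could satisfy rule 1; so word 5 is R.
If word 1 were N, no tagging could satisfy rule 1; so word 1 is R.
That leaves exactly one tagging: R N A A R A.
Verifying each rule — rule 1 holds; rule 2 holds; rule 3 holds; rule 4 holds.

R N A A R A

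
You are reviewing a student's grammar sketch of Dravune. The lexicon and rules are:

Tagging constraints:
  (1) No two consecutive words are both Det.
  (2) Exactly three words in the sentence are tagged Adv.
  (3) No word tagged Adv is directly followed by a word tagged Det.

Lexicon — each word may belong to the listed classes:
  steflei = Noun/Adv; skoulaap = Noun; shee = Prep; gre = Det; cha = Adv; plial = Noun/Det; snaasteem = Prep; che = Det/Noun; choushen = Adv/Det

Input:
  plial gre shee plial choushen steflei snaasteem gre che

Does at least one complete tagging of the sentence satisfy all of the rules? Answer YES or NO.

NO

Candidates per position — 1:plial {Noun,Det}; 2:gre {Det}; 3:shee {Prep}; 4:plial {Noun,Det}; 5:choushen {Adv,Det}; 6:steflei {Noun,Adv}; 7:snaasteem {Prep}; 8:gre {Det}; 9:che {Det,Noun}.
Rule 2 cannot be satisfied by any choice of tags from the lexicon.
So there is no consistent tagging.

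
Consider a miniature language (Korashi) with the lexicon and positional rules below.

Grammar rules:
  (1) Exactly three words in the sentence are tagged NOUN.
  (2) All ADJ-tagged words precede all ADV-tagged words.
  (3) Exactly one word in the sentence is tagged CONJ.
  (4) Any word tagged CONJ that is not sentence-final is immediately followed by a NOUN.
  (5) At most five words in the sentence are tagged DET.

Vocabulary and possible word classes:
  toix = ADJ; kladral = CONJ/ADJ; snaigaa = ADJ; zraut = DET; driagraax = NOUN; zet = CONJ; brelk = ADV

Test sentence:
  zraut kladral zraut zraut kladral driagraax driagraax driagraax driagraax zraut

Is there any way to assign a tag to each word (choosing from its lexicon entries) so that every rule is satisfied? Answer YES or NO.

Candidates per position — 1:zraut {DET}; 2:kladral {CONJ,ADJ}; 3:zraut {DET}; 4:zraut {DET}; 5:kladral {CONJ,ADJ}; 6:driagraax {NOUN}; 7:driagraax {NOUN}; 8:driagraax {NOUN}; 9:driagraax {NOUN}; 10:zraut {DET}.
Rule 1 cannot be satisfied by any choice of tags from the lexicon.
So there is no consistent tagging.

NO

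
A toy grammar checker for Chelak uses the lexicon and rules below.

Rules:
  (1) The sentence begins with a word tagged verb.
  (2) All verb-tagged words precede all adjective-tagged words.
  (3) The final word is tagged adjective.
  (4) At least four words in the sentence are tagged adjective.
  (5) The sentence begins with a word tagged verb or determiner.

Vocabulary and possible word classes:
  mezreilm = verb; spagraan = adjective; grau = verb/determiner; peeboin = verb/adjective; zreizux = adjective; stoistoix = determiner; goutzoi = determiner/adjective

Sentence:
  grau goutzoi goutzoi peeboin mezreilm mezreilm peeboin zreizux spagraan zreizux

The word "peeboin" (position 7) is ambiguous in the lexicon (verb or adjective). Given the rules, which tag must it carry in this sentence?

Candidates per position — 1:grau {verb,determiner}; 2:goutzoi {determiner,adjective}; 3:goutzoi {determiner,adjective}; 4:peeboin {verb,adjective}; 5:mezreilm {verb}; 6:mezreilm {verb}; 7:peeboin {verb,adjective}; 8:zreizux {adjective}; 9:spagraan {adjective}; 10:zreizux {adjective}.
Position 1: determiner is ruled out by rule 1; that leaves verb.
Position 2: adjective is ruled out by rule 2; that leaves determiner.
Position 3: adjective is ruled out by rule 2; that leaves determiner.
Position 4: adjective is ruled out by rule 2; that leaves verb.
Position 7: verb is ruled out by rule 4; that leaves adjective.
That leaves exactly one tagging: verb determiner determiner verb verb verb adjective adjective adjective adjective.
Rule-by-rule: rule 1 holds; rule 2 holds; rule 3 holds; rule 4 holds; rule 5 holds.

adjective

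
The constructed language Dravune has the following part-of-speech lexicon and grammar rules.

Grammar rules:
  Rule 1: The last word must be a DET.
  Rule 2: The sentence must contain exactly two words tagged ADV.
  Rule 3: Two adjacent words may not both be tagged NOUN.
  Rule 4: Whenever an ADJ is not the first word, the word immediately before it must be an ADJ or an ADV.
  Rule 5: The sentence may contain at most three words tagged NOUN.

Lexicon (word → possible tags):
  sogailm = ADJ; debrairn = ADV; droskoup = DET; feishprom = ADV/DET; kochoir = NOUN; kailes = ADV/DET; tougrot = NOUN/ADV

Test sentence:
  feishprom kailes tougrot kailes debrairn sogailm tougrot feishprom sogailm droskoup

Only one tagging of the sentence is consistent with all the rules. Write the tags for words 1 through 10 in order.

DET DET NOUN DET ADV ADJ NOUN ADV ADJ DET

Candidates per position — 1:feishprom {ADV,DET}; 2:kailes {ADV,DET}; 3:tougrot {NOUN,ADV}; 4:kailes {ADV,DET}; 5:debrairn {ADV}; 6:sogailm {ADJ}; 7:tougrot {NOUN,ADV}; 8:feishprom {ADV,DET}; 9:sogailm {ADJ}; 10:droskoup {DET}.
Word 8 cannot be DET — rule 4 would then fail for every completion. It is ADV.
Word 1 cannot be ADV — rule 2 would then fail for every completion. It is DET.
Word 2 cannot be ADV — rule 2 would then fail for every completion. It is DET.
Word 3 cannot be ADV — rule 2 would then fail for every completion. It is NOUN.
Word 4 cannot be ADV — rule 2 would then fail for every completion. It is DET.
Word 7 cannot be ADV — rule 2 would then fail for every completion. It is NOUN.
The only consistent sequence is: DET DET NOUN DET ADV ADJ NOUN ADV ADJ DET.
Check: rule 1 satisfied; rule 2 satisfied; rule 3 satisfied; rule 4 satisfied; rule 5 satisfied.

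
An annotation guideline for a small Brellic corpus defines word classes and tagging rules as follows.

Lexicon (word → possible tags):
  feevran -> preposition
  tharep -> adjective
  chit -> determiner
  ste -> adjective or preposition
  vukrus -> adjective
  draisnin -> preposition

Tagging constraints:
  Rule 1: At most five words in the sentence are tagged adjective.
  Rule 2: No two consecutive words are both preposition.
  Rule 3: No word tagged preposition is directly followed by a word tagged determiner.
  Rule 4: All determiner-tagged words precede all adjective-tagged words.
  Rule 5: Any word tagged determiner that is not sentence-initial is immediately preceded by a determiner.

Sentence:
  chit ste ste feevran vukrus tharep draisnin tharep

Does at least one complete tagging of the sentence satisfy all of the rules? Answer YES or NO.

YES

Candidates per position — 1:chit {determiner}; 2:ste {adjective,preposition}; 3:ste {adjective,preposition}; 4:feevran {preposition}; 5:vukrus {adjective}; 6:tharep {adjective}; 7:draisnin {preposition}; 8:tharep {adjective}.
One satisfying assignment: determiner adjective adjective preposition adjective adjective preposition adjective.
Check: rule 1 ✓; rule 2 ✓; rule 3 ✓; rule 4 ✓; rule 5 ✓.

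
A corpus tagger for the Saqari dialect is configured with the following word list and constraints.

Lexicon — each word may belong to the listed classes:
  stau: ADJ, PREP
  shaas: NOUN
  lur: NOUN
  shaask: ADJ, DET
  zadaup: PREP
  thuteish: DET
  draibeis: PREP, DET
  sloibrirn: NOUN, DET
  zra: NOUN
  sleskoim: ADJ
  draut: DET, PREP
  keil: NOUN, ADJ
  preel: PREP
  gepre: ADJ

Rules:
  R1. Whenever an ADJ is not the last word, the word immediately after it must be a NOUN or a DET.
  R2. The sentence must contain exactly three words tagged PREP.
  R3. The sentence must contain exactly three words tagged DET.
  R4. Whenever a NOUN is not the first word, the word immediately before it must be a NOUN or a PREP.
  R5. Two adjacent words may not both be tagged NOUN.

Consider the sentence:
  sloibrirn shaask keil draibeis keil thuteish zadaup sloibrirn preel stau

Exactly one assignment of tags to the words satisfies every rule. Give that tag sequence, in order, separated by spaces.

NOUN DET ADJ DET ADJ DET PREP NOUN PREP PREP

Candidates per position — 1:sloibrirn {NOUN,DET}; 2:shaask {ADJ,DET}; 3:keil {NOUN,ADJ}; 4:draibeis {PREP,DET}; 5:keil {NOUN,ADJ}; 6:thuteish {DET}; 7:zadaup {PREP}; 8:sloibrirn {NOUN,DET}; 9:preel {PREP}; 10:stau {ADJ,PREP}.
Position 3: NOUN is ruled out by rule 4; that leaves ADJ.
Position 4: PREP is ruled out by rule 1; that leaves DET.
Position 5: NOUN is ruled out by rule 4; that leaves ADJ.
Position 10: ADJ is ruled out by rule 2; that leaves PREP.
Position 2: ADJ is ruled out by rule 1; that leaves DET.
Position 8: DET is ruled out by rule 3; that leaves NOUN.
Position 1: DET is ruled out by rule 3; that leaves NOUN.
The unique satisfying tagging is: NOUN DET ADJ DET ADJ DET PREP NOUN PREP PREP.
Verifying each rule — rule 1 satisfied; rule 2 satisfied; rule 3 satisfied; rule 4 satisfied; rule 5 satisfied.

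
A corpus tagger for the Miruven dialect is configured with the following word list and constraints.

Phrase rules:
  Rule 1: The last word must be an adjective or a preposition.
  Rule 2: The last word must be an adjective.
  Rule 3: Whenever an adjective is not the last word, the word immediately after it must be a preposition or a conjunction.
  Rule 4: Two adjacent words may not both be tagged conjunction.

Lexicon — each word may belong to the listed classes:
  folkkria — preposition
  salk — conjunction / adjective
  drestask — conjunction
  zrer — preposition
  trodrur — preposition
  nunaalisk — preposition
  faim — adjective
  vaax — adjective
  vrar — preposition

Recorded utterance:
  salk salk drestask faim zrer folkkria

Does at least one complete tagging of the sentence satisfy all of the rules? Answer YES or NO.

NO

Candidates per position — 1:salk {conjunction,adjective}; 2:salk {conjunction,adjective}; 3:drestask {conjunction}; 4:faim {adjective}; 5:zrer {preposition}; 6:folkkria {preposition}.
Rule 2 cannot be satisfied by any choice of tags from the lexicon.
So there is no consistent tagging.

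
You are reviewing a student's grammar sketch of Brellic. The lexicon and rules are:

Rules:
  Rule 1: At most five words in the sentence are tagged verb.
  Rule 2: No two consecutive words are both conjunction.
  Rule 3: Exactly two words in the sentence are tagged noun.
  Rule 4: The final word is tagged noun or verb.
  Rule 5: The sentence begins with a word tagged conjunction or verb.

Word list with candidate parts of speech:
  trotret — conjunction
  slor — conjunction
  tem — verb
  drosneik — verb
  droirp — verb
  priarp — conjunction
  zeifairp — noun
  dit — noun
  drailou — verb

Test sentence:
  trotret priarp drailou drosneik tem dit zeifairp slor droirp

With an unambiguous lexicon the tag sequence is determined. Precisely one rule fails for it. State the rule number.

2

Fixed tagging: conjunction conjunction verb verb verb noun noun conjunction verb.
Rule check: R1 pass, R2 fail, R3 pass, R4 pass, R5 pass.
Only rule 2 fails.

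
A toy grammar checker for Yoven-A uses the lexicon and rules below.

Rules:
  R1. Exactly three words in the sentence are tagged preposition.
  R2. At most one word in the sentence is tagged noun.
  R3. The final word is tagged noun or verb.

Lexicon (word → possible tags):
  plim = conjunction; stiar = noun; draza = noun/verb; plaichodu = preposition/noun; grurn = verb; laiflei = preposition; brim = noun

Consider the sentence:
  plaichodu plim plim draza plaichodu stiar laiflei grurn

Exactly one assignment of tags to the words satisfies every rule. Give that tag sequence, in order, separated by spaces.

preposition conjunction conjunction verb preposition noun preposition verb

Candidates per position — 1:plaichodu {preposition,noun}; 2:plim {conjunction}; 3:plim {conjunction}; 4:draza {noun,verb}; 5:plaichodu {preposition,noun}; 6:stiar {noun}; 7:laiflei {preposition}; 8:grurn {verb}.
At position 1, choosing noun makes rule 1 impossible to satisfy; hence preposition.
At position 4, choosing noun makes rule 2 impossible to satisfy; hence verb.
At position 5, choosing noun makes rule 1 impossible to satisfy; hence preposition.
The only consistent sequence is: preposition conjunction conjunction verb preposition noun preposition verb.
Check: rule 1 holds; rule 2 holds; rule 3 holds.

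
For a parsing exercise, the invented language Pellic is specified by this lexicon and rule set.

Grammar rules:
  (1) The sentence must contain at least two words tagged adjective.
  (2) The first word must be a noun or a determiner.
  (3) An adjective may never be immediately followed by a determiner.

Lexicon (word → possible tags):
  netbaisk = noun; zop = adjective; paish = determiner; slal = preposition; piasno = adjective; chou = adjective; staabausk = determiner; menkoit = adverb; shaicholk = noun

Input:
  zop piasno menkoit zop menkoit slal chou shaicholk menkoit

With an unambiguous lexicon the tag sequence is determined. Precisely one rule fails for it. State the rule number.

Fixed tagging: adjective adjective adverb adjective adverb preposition adjective noun adverb.
Checking each rule: R1 holds, R2 violated, R3 holds.
Only rule 2 fails.

2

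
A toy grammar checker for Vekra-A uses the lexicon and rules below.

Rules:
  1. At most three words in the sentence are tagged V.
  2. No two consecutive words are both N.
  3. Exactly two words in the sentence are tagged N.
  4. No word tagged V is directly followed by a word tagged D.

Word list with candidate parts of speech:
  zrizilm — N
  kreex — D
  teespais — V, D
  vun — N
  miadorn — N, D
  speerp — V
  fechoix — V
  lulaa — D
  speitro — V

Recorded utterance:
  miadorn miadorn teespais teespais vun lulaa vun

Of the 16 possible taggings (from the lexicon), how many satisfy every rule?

3

Candidates per position — 1:miadorn {N,D}; 2:miadorn {N,D}; 3:teespais {V,D}; 4:teespais {V,D}; 5:vun {N}; 6:lulaa {D}; 7:vun {N}.
There are 16 candidate sequences in total.
The sequences that satisfy every rule: D D V V N D N; D D D V N D N; D D D D N D N.
Count = 3.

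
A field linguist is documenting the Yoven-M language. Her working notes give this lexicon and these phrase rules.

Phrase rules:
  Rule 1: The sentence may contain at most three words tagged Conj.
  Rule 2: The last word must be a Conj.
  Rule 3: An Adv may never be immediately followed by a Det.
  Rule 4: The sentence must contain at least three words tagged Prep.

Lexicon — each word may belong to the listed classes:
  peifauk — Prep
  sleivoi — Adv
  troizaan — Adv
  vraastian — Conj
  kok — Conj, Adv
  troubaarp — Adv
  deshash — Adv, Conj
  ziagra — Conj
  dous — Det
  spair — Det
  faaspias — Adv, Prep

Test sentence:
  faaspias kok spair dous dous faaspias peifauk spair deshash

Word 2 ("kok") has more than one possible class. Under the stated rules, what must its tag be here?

Candidates per position — 1:faaspias {Adv,Prep}; 2:kok {Conj,Adv}; 3:spair {Det}; 4:dous {Det}; 5:dous {Det}; 6:faaspias {Adv,Prep}; 7:peifauk {Prep}; 8:spair {Det}; 9:deshash {Adv,Conj}.
Position 1: Adv is ruled out by rule 4; that leaves Prep.
Position 2: Adv is ruled out by rule 3; that leaves Conj.
Position 6: Adv is ruled out by rule 4; that leaves Prep.
Position 9: Adv is ruled out by rule 2; that leaves Conj.
So the tagging must be: Prep Conj Det Det Det Prep Prep Det Conj.
Checking: rule 1 holds; rule 2 holds; rule 3 holds; rule 4 holds.

Conj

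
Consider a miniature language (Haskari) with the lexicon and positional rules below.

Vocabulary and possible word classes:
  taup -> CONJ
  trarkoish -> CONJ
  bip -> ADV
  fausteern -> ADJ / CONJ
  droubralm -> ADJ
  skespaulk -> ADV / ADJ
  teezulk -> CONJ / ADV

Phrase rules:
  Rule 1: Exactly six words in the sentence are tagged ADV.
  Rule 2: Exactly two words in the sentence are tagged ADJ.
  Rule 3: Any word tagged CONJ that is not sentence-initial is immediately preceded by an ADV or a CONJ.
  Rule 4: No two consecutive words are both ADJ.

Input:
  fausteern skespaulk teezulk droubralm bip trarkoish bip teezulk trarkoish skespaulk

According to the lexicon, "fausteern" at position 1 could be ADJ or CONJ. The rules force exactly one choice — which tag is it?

ADJ

Candidates per position — 1:fausteern {ADJ,CONJ}; 2:skespaulk {ADV,ADJ}; 3:teezulk {CONJ,ADV}; 4:droubralm {ADJ}; 5:bip {ADV}; 6:trarkoish {CONJ}; 7:bip {ADV}; 8:teezulk {CONJ,ADV}; 9:trarkoish {CONJ}; 10:skespaulk {ADV,ADJ}.
At position 2, choosing ADJ makes rule 1 impossible to satisfy; hence ADV.
At position 3, choosing CONJ makes rule 1 impossible to satisfy; hence ADV.
At position 8, choosing CONJ makes rule 1 impossible to satisfy; hence ADV.
At position 10, choosing ADJ makes rule 1 impossible to satisfy; hence ADV.
At position 1, choosing CONJ makes rule 2 impossible to satisfy; hence ADJ.
So the tagging must be: ADJ ADV ADV ADJ ADV CONJ ADV ADV CONJ ADV.
Rule-by-rule: rule 1 ✓; rule 2 ✓; rule 3 ✓; rule 4 ✓.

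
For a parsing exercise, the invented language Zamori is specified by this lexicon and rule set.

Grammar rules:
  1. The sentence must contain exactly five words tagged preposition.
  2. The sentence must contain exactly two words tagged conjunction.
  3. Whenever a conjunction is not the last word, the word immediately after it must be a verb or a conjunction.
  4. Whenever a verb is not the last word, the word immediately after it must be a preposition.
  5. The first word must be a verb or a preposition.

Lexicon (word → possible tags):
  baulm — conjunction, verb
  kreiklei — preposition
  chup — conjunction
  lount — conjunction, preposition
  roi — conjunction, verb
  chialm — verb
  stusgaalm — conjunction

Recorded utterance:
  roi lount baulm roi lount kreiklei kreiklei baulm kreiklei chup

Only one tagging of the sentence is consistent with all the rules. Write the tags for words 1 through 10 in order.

Candidates per position — 1:roi {conjunction,verb}; 2:lount {conjunction,preposition}; 3:baulm {conjunction,verb}; 4:roi {conjunction,verb}; 5:lount {conjunction,preposition}; 6:kreiklei {preposition}; 7:kreiklei {preposition}; 8:baulm {conjunction,verb}; 9:kreiklei {preposition}; 10:chup {conjunction}.
At position 1, choosing conjunction makes rule 5 impossible to satisfy; hence verb.
At position 2, choosing conjunction makes rule 1 impossible to satisfy; hence preposition.
At position 3, choosing verb makes rule 4 impossible to satisfy; hence conjunction.
At position 4, choosing conjunction makes rule 2 impossible to satisfy; hence verb.
At position 5, choosing conjunction makes rule 1 impossible to satisfy; hence preposition.
At position 8, choosing conjunction makes rule 2 impossible to satisfy; hence verb.
So the tagging must be: verb preposition conjunction verb preposition preposition preposition verb preposition conjunction.
Rule-by-rule: rule 1 ✓; rule 2 ✓; rule 3 ✓; rule 4 ✓; rule 5 ✓.

verb preposition conjunction verb preposition preposition preposition verb preposition conjunction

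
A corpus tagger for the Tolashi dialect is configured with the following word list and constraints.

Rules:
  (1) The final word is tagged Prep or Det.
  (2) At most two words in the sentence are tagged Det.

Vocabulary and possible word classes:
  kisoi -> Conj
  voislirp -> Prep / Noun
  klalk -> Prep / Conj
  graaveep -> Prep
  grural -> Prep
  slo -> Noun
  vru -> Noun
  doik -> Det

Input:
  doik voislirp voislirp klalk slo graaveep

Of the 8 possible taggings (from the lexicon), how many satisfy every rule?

Candidates per position — 1:doik {Det}; 2:voislirp {Prep,Noun}; 3:voislirp {Prep,Noun}; 4:klalk {Prep,Conj}; 5:slo {Noun}; 6:graaveep {Prep}.
There are 8 candidate sequences in total.
Checking each against the rules leaves 8 sequences.
Count = 8.

8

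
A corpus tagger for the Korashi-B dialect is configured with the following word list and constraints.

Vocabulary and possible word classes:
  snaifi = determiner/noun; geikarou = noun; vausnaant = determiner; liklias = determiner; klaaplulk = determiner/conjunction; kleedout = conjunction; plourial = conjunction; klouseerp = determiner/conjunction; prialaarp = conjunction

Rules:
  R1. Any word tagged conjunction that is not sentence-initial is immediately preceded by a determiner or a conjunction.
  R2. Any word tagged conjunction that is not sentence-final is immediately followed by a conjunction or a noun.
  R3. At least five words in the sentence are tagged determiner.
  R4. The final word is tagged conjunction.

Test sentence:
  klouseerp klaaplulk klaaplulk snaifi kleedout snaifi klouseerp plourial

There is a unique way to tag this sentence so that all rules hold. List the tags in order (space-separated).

determiner determiner determiner determiner conjunction noun determiner conjunction

Candidates per position — 1:klouseerp {determiner,conjunction}; 2:klaaplulk {determiner,conjunction}; 3:klaaplulk {determiner,conjunction}; 4:snaifi {determiner,noun}; 5:kleedout {conjunction}; 6:snaifi {determiner,noun}; 7:klouseerp {determiner,conjunction}; 8:plourial {conjunction}.
Position 4: tagging it noun would leave rule 1 unsatisfiable, so it must be determiner.
Position 6: tagging it determiner would leave rule 2 unsatisfiable, so it must be noun.
Position 7: tagging it conjunction would leave rule 1 unsatisfiable, so it must be determiner.
Position 1: tagging it conjunction would leave rule 2 unsatisfiable, so it must be determiner.
Position 2: tagging it conjunction would leave rule 2 unsatisfiable, so it must be determiner.
Position 3: tagging it conjunction would leave rule 2 unsatisfiable, so it must be determiner.
So the tagging must be: determiner determiner determiner determiner conjunction noun determiner conjunction.
Checking: rule 1 ✓; rule 2 ✓; rule 3 ✓; rule 4 ✓.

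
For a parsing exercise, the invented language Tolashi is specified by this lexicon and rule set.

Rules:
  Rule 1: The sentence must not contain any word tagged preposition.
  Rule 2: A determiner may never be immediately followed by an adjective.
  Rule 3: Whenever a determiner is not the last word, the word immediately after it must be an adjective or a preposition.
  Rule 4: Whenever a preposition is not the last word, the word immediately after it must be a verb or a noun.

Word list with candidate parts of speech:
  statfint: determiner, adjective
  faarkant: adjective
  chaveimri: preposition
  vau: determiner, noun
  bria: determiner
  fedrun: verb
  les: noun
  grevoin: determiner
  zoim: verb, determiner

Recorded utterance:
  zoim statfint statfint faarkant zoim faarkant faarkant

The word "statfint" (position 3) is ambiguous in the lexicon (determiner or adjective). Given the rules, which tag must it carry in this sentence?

Candidates per position — 1:zoim {verb,determiner}; 2:statfint {determiner,adjective}; 3:statfint {determiner,adjective}; 4:faarkant {adjective}; 5:zoim {verb,determiner}; 6:faarkant {adjective}; 7:faarkant {adjective}.
Position 1: tagging it determiner would leave rule 2 unsatisfiable, so it must be verb.
Position 2: tagging it determiner would leave rule 2 unsatisfiable, so it must be adjective.
Position 3: tagging it determiner would leave rule 2 unsatisfiable, so it must be adjective.
Position 5: tagging it determiner would leave rule 2 unsatisfiable, so it must be verb.
The only consistent sequence is: verb adjective adjective adjective verb adjective adjective.
Checking: rule 1 ok; rule 2 ok; rule 3 ok; rule 4 ok.

adjective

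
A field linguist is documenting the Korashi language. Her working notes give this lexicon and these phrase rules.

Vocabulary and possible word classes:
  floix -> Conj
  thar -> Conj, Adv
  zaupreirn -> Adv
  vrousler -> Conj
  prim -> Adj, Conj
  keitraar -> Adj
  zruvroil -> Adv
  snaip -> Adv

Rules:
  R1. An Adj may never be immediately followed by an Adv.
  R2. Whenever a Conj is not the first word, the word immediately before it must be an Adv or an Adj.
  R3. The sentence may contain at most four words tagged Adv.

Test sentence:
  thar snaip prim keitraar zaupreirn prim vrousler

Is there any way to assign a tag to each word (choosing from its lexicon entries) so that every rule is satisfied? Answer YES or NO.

Candidates per position — 1:thar {Conj,Adv}; 2:snaip {Adv}; 3:prim {Adj,Conj}; 4:keitraar {Adj}; 5:zaupreirn {Adv}; 6:prim {Adj,Conj}; 7:vrousler {Conj}.
Rule 1 cannot be satisfied by any choice of tags from the lexicon.
So there is no consistent tagging.

NO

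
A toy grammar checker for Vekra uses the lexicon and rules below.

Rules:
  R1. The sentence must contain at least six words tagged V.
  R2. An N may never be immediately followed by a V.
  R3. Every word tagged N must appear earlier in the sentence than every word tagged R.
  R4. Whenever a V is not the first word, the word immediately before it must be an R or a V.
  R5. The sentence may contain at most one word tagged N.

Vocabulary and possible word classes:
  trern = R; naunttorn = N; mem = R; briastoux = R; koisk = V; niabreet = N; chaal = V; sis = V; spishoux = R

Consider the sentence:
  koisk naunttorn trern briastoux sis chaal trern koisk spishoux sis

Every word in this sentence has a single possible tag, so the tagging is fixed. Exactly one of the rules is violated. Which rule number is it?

1

Fixed tagging: V N R R V V R V R V.
Checking each rule: R1 fail, R2 pass, R3 pass, R4 pass, R5 pass.
Only rule 1 fails.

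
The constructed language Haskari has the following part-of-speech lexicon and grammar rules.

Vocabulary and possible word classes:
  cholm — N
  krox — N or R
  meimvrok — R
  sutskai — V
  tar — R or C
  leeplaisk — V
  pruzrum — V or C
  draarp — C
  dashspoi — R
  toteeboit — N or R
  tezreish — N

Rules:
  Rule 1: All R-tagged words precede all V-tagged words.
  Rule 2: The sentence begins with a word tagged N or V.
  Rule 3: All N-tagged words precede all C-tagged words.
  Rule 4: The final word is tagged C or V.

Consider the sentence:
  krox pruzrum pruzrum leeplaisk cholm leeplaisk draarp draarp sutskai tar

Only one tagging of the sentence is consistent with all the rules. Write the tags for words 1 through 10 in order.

Candidates per position — 1:krox {N,R}; 2:pruzrum {V,C}; 3:pruzrum {V,C}; 4:leeplaisk {V}; 5:cholm {N}; 6:leeplaisk {V}; 7:draarp {C}; 8:draarp {C}; 9:sutskai {V}; 10:tar {R,C}.
Word 1 cannot be R — rule 2 would then fail for every completion. It is N.
Word 2 cannot be C — rule 3 would then fail for every completion. It is V.
Word 3 cannot be C — rule 3 would then fail for every completion. It is V.
Word 10 cannot be R — rule 1 would then fail for every completion. It is C.
That leaves exactly one tagging: N V V V N V C C V C.
Verifying each rule — rule 1 ✓; rule 2 ✓; rule 3 ✓; rule 4 ✓.

N V V V N V C C V C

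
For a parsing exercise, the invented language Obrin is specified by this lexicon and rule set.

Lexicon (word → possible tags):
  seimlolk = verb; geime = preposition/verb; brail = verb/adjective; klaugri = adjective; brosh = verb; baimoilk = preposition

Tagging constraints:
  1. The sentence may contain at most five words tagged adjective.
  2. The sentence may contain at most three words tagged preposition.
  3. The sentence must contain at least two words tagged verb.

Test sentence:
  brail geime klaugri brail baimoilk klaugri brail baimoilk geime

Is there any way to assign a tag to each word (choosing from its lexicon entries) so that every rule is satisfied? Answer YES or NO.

Candidates per position — 1:brail {verb,adjective}; 2:geime {preposition,verb}; 3:klaugri {adjective}; 4:brail {verb,adjective}; 5:baimoilk {preposition}; 6:klaugri {adjective}; 7:brail {verb,adjective}; 8:baimoilk {preposition}; 9:geime {preposition,verb}.
One satisfying assignment: verb verb adjective verb preposition adjective adjective preposition preposition.
Check: rule 1 ✓; rule 2 ✓; rule 3 ✓.

YES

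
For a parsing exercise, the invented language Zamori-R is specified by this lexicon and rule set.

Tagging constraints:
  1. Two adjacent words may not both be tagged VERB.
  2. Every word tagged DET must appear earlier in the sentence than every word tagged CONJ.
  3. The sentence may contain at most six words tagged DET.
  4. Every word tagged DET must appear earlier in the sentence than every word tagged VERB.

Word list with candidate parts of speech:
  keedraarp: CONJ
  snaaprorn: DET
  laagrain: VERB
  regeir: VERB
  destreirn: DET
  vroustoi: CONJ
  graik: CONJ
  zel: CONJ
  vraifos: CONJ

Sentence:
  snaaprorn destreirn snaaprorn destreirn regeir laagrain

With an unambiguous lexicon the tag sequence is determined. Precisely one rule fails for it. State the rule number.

Fixed tagging: DET DET DET DET VERB VERB.
Rule check: R1 fail, R2 pass, R3 pass, R4 pass.
Only rule 1 fails.

1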